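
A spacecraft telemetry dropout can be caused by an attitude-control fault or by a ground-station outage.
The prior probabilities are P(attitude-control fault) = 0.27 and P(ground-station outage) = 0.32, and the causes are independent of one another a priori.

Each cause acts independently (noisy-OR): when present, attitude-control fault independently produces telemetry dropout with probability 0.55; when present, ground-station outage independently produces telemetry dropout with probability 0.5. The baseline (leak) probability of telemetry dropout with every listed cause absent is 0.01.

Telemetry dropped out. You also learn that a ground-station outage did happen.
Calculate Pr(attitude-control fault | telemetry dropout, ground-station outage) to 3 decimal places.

Under noisy-OR, P(telemetry dropout | causes) = 1 − (1−0.01)·∏(1−qᵢ) over the active causes.
P(telemetry dropout | ground-station outage) = 0.505·0.73 + 0.77725·0.27 = 0.368650 + 0.209858 = 0.578508
Of this, 0.209858 comes from 0.77725·0.27 (the attitude-control fault=true cases).
So P(attitude-control fault | telemetry dropout, ground-station outage) = 0.209858/0.578508 ≈ 0.363.

Pr(attitude-control fault | telemetry dropout, ground-station outage) ≈ 0.363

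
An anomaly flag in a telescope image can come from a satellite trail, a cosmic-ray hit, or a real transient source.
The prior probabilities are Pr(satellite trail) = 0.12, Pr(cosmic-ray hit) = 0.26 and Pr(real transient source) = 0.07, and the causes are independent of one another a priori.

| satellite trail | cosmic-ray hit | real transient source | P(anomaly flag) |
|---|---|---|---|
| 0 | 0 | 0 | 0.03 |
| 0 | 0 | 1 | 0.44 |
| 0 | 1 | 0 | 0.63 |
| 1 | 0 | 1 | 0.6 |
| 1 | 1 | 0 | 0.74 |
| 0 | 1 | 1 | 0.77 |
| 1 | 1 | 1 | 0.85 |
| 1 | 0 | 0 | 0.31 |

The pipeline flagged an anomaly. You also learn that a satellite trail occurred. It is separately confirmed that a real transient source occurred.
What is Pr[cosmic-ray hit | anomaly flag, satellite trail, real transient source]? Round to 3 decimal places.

Enumerate both values of cosmic-ray hit and weight by the priors:
  P(anomaly flag | satellite trail, real transient source) = 0.6*0.74 + 0.85*0.26
        = 0.444000 + 0.221000 = 0.665000
Configurations with cosmic-ray hit contribute 0.221000, so
  P(cosmic-ray hit | anomaly flag, satellite trail, real transient source) = 0.221000 / 0.665000 ≈ 0.332

Pr[cosmic-ray hit | anomaly flag, satellite trail, real transient source] ≈ 0.332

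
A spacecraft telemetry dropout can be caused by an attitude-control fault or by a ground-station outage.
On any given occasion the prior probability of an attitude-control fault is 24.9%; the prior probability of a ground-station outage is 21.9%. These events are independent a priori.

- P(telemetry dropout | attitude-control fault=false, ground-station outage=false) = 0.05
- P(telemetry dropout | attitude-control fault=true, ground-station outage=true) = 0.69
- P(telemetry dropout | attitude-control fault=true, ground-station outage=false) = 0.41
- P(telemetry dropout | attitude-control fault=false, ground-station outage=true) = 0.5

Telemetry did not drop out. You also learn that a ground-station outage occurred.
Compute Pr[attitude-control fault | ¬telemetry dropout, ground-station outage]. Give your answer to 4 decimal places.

Pr[attitude-control fault | ¬telemetry dropout, ground-station outage] ≈ 0.1705

For the numerator, keep only attitude-control fault=true terms: 0.31*0.249 = 0.077190
Denominator P(¬telemetry dropout | ground-station outage): 0.5*0.751 + 0.31*0.249 = 0.452690
Posterior = 0.077190 / 0.452690 ≈ 0.1705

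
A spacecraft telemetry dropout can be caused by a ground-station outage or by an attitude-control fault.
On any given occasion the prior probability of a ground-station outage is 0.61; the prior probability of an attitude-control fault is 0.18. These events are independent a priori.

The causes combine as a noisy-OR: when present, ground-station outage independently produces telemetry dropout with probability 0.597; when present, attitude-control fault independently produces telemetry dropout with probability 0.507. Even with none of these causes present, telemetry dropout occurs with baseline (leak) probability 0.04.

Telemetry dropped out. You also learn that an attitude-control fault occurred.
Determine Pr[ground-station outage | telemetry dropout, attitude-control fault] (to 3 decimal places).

Pr[ground-station outage | telemetry dropout, attitude-control fault] ≈ 0.706

Under noisy-OR, P(telemetry dropout | causes) = 1 − (1−0.04)·∏(1−qᵢ) over the active causes.
Sum P(telemetry dropout|·) weighted by the priors over both values of ground-station outage:
  P(telemetry dropout | attitude-control fault) = 0.52672·0.39 + 0.809268·0.61
        = 0.205421 + 0.493653 = 0.699074
The terms with ground-station outage present sum to 0.493653, so
  P(ground-station outage | telemetry dropout, attitude-control fault) = 0.493653 / 0.699074 ≈ 0.706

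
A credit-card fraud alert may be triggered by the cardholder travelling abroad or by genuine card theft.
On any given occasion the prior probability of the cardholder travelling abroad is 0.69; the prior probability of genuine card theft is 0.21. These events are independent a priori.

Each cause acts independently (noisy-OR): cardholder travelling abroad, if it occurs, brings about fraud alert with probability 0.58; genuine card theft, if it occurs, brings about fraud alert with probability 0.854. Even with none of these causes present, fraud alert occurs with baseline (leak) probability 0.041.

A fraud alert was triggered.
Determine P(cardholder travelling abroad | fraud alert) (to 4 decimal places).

Under noisy-OR, P(fraud alert | causes) = 1 − (1−0.041)·∏(1−qᵢ) over the active causes.
P(fraud alert) = 0.041·0.31·0.79 + 0.859986·0.31·0.21 + 0.59722·0.69·0.79 + 0.941194·0.69·0.21 = 0.010041 + 0.055985 + 0.325545 + 0.136379 = 0.527950
The cardholder travelling abroad-present share is 0.325545 + 0.136379 = 0.461924.
So P(cardholder travelling abroad | fraud alert) = 0.461924/0.527950 ≈ 0.8749.

P(cardholder travelling abroad | fraud alert) ≈ 0.8749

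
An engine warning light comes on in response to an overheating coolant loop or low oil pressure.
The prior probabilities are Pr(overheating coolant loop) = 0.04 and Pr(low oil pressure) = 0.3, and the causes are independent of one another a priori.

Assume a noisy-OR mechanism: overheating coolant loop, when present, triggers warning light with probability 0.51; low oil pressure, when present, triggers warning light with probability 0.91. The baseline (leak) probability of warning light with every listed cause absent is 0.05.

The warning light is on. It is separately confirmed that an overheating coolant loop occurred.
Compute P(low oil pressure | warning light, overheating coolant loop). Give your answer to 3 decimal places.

Under noisy-OR, P(warning light | causes) = 1 − (1−0.05)·∏(1−qᵢ) over the active causes.
Numerator (weight on configurations with low oil pressure): 0.958105×0.3 = 0.287432
Normalizer over all consistent configurations: 0.5345×0.7 + 0.958105×0.3 = 0.661582
P(low oil pressure | warning light, overheating coolant loop) = 0.287432/0.661582 ≈ 0.434

P(low oil pressure | warning light, overheating coolant loop) ≈ 0.434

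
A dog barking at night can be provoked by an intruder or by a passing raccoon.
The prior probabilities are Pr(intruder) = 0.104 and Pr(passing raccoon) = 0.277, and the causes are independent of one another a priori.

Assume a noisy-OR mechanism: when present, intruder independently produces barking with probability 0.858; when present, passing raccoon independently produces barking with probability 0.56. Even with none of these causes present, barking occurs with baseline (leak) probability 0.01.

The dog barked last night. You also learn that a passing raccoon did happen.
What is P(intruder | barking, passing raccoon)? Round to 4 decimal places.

P(intruder | barking, passing raccoon) ≈ 0.1617

Under noisy-OR, P(barking | causes) = 1 − (1−0.01)·∏(1−qᵢ) over the active causes.
Numerator (weight on configurations with intruder): 0.938145·0.104 = 0.097567
Normalizer over all consistent configurations: 0.5644·0.896 + 0.938145·0.104 = 0.603269
P(intruder | barking, passing raccoon) = 0.097567/0.603269 ≈ 0.1617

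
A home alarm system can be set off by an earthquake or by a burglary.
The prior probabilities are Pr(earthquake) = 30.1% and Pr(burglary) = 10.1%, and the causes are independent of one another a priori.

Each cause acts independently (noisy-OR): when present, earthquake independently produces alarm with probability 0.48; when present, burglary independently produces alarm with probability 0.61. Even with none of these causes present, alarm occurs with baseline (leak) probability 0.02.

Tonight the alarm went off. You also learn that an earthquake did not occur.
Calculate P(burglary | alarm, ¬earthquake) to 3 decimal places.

Under noisy-OR, P(alarm | causes) = 1 − (1−0.02)·∏(1−qᵢ) over the active causes.
Enumerate both values of burglary and weight by the priors:
  P(alarm | ¬earthquake) = 0.02·0.899 + 0.6178·0.101
        = 0.017980 + 0.062398 = 0.080378
The terms with burglary present sum to 0.062398, so
  P(burglary | alarm, ¬earthquake) = 0.062398 / 0.080378 ≈ 0.776

P(burglary | alarm, ¬earthquake) ≈ 0.776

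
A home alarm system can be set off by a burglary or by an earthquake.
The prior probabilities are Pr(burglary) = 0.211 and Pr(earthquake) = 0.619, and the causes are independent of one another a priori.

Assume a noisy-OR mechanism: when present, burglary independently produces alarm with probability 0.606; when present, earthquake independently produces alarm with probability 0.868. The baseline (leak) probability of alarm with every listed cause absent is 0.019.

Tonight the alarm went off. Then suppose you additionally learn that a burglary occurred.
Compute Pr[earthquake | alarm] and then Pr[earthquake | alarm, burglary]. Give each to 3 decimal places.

Under noisy-OR, P(alarm | causes) = 1 − (1−0.019)·∏(1−qᵢ) over the active causes.
P(alarm) = 0.019·0.789·0.381 + 0.870508·0.789·0.619 + 0.613486·0.211·0.381 + 0.94898·0.211·0.619 = 0.005712 + 0.425148 + 0.049319 + 0.123945 = 0.604124
Of this, 0.549093 comes from 0.425148 + 0.123945 (the earthquake=true cases).
So P(earthquake | alarm) = 0.549093/0.604124 ≈ 0.909.

Now also conditioning on burglary=true:
P(alarm | burglary) = 0.613486×0.381 + 0.94898×0.619 = 0.233738 + 0.587419 = 0.821157
Restricting to configurations with earthquake present: 0.94898×0.619 = 0.587419.
P(earthquake | alarm, burglary) = 0.587419 / 0.821157 ≈ 0.715
— burglary explains away the evidence for earthquake.

Pr[earthquake | alarm] ≈ 0.909; Pr[earthquake | alarm, burglary] ≈ 0.715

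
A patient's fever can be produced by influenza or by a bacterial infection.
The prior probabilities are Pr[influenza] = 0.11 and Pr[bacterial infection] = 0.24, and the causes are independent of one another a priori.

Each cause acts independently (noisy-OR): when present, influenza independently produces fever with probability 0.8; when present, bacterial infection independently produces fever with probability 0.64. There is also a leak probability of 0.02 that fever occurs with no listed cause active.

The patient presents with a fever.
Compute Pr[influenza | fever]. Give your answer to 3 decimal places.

Under noisy-OR, P(fever | causes) = 1 − (1−0.02)·∏(1−qᵢ) over the active causes.
Numerator (weight on configurations with influenza): 0.067214 + 0.024537 = 0.091751
Denominator P(fever): 0.02×0.89×0.76 + 0.6472×0.89×0.24 + 0.804×0.11×0.76 + 0.92944×0.11×0.24 = 0.243521
Posterior = 0.091751 / 0.243521 ≈ 0.377

Pr[influenza | fever] ≈ 0.377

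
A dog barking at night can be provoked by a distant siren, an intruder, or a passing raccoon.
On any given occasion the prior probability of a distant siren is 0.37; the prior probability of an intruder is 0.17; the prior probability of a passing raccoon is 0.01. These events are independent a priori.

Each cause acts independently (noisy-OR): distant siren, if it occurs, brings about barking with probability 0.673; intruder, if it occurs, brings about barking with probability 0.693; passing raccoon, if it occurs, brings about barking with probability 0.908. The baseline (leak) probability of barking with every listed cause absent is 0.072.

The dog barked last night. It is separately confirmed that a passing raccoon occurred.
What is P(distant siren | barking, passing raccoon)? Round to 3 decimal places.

P(distant siren | barking, passing raccoon) ≈ 0.383

Under noisy-OR, P(barking | causes) = 1 − (1−0.072)·∏(1−qᵢ) over the active causes.
Weight on distant siren=true, given the evidence: 0.298526 + 0.062361 = 0.360887
The normalizing constant is 0.914624*0.63*0.83 + 0.97379*0.63*0.17 + 0.972082*0.37*0.83 + 0.991429*0.37*0.17 = 0.943437
P(distant siren | barking, passing raccoon) = 0.360887/0.943437 ≈ 0.383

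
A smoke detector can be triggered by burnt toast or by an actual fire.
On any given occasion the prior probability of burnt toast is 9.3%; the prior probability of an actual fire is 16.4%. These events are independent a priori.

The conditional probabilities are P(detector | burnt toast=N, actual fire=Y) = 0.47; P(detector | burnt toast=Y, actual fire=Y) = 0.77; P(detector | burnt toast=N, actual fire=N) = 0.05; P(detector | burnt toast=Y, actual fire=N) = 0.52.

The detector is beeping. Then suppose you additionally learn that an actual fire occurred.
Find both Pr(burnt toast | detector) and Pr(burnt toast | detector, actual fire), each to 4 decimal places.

Pr(burnt toast | detector) ≈ 0.3261; Pr(burnt toast | detector, actual fire) ≈ 0.1438

P(detector) = 0.05*0.907*0.836 + 0.47*0.907*0.164 + 0.52*0.093*0.836 + 0.77*0.093*0.164 = 0.037913 + 0.069912 + 0.040429 + 0.011744 = 0.159998
The burnt toast-present share is 0.040429 + 0.011744 = 0.052173.
P(burnt toast | detector) = 0.052173 / 0.159998 ≈ 0.3261

Now also conditioning on actual fire=true:
Sum P(detector|·) weighted by the priors over both values of burnt toast:
  P(detector | actual fire) = 0.47·0.907 + 0.77·0.093
        = 0.426290 + 0.071610 = 0.497900
The terms with burnt toast present sum to 0.071610, so
  P(burnt toast | detector, actual fire) = 0.071610 / 0.497900 ≈ 0.1438
This is intercausal reasoning (explaining away): once actual fire accounts for the detector, burnt toast becomes less likely.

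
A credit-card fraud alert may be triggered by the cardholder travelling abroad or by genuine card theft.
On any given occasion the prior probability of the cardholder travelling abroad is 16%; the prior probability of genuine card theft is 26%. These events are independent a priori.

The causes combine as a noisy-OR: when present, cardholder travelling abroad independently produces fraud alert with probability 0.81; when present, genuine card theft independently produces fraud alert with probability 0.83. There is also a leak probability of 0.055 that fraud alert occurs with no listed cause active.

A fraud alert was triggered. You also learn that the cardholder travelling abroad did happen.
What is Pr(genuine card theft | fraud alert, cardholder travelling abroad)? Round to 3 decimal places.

Pr(genuine card theft | fraud alert, cardholder travelling abroad) ≈ 0.293

Under noisy-OR, P(fraud alert | causes) = 1 − (1−0.055)·∏(1−qᵢ) over the active causes.
P(fraud alert | cardholder travelling abroad) = 0.82045·0.74 + 0.969476·0.26 = 0.607133 + 0.252064 = 0.859197
The genuine card theft-present share is 0.969476·0.26 = 0.252064.
So P(genuine card theft | fraud alert, cardholder travelling abroad) = 0.252064/0.859197 ≈ 0.293.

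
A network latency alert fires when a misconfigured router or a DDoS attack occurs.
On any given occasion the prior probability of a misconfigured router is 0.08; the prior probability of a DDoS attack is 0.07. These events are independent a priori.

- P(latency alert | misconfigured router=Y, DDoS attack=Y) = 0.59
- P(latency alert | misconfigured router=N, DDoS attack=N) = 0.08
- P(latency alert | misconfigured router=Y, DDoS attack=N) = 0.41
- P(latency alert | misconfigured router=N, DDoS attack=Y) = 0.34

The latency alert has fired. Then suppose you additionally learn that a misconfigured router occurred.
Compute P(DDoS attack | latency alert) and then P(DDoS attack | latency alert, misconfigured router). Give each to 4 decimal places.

Weight on DDoS attack=true, given the evidence: 0.021896 + 0.003304 = 0.025200
The normalizing constant is 0.08·0.92·0.93 + 0.34·0.92·0.07 + 0.41·0.08·0.93 + 0.59·0.08·0.07 = 0.124152
P(DDoS attack | latency alert) = 0.025200/0.124152 ≈ 0.2030

With the extra evidence:
Enumerate both values of DDoS attack and weight by the priors:
  P(latency alert | misconfigured router) = 0.41*0.93 + 0.59*0.07
        = 0.381300 + 0.041300 = 0.422600
Configurations with DDoS attack contribute 0.041300, so
  P(DDoS attack | latency alert, misconfigured router) = 0.041300 / 0.422600 ≈ 0.0977
Conditioning on misconfigured router lowers the posterior on DDoS attack: the classic explaining-away effect in a common-effect structure.

P(DDoS attack | latency alert) ≈ 0.2030; P(DDoS attack | latency alert, misconfigured router) ≈ 0.0977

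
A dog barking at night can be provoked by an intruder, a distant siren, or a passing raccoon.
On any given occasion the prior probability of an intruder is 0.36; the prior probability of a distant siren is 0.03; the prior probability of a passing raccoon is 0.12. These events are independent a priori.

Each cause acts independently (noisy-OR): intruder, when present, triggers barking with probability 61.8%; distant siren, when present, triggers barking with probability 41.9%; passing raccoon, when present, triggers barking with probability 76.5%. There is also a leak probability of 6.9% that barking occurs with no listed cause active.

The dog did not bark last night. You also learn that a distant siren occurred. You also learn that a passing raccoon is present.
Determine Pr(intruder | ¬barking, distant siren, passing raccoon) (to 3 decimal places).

Under noisy-OR, P(barking | causes) = 1 − (1−0.069)·∏(1−qᵢ) over the active causes.
P(¬barking | distant siren, passing raccoon) = 0.127114*0.64 + 0.048558*0.36 = 0.081353 + 0.017481 = 0.098834
Restricting to configurations with intruder present: 0.048558*0.36 = 0.017481.
So P(intruder | ¬barking, distant siren, passing raccoon) = 0.017481/0.098834 ≈ 0.177.

Pr(intruder | ¬barking, distant siren, passing raccoon) ≈ 0.177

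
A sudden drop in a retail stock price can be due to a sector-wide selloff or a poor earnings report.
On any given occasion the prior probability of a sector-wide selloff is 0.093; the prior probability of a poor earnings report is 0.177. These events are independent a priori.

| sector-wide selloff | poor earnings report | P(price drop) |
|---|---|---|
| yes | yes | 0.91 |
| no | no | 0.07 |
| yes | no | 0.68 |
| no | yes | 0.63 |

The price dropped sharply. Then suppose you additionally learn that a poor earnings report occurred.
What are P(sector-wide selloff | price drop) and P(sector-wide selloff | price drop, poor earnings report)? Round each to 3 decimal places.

For the numerator, keep only sector-wide selloff=true terms: 0.052047 + 0.014980 = 0.067027
Denominator P(price drop): 0.07·0.907·0.823 + 0.63·0.907·0.177 + 0.68·0.093·0.823 + 0.91·0.093·0.177 = 0.220419
Posterior = 0.067027 / 0.220419 ≈ 0.304

With the extra evidence:
P(price drop | poor earnings report) = 0.63·0.907 + 0.91·0.093 = 0.571410 + 0.084630 = 0.656040
Of this, 0.084630 comes from 0.91·0.093 (the sector-wide selloff=true cases).
Hence the posterior is 0.084630/0.656040 ≈ 0.129.

P(sector-wide selloff | price drop) ≈ 0.304; P(sector-wide selloff | price drop, poor earnings report) ≈ 0.129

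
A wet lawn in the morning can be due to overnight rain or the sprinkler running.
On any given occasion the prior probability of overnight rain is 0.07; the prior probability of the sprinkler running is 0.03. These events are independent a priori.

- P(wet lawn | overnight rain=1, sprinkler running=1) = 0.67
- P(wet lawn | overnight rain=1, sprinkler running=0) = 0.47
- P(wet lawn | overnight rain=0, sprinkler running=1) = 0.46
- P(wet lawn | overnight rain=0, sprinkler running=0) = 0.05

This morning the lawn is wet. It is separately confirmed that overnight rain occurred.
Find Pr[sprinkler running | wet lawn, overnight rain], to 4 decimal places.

Sum P(wet lawn|·) weighted by the priors over both values of sprinkler running:
  P(wet lawn | overnight rain) = 0.47×0.97 + 0.67×0.03
        = 0.455900 + 0.020100 = 0.476000
Keeping only the sprinkler running-present terms gives 0.020100, so
  P(sprinkler running | wet lawn, overnight rain) = 0.020100 / 0.476000 ≈ 0.0422

Pr[sprinkler running | wet lawn, overnight rain] ≈ 0.0422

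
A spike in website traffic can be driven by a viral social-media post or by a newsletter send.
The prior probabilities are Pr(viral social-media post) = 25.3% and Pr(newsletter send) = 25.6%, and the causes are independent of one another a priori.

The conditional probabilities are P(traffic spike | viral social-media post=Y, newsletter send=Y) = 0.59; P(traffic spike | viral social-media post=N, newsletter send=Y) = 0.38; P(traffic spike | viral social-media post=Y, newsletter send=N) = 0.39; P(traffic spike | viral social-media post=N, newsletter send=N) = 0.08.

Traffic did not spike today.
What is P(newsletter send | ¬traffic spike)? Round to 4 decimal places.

Enumerate the 4 (viral social-media post, newsletter send) configurations and weight by the priors:
  P(¬traffic spike) = 0.92·0.747·0.744 + 0.62·0.747·0.256 + 0.61·0.253·0.744 + 0.41·0.253·0.256
        = 0.511307 + 0.118564 + 0.114822 + 0.026555 = 0.771248
Keeping only the newsletter send-present terms gives 0.145119, so
  P(newsletter send | ¬traffic spike) = 0.145119 / 0.771248 ≈ 0.1882

P(newsletter send | ¬traffic spike) ≈ 0.1882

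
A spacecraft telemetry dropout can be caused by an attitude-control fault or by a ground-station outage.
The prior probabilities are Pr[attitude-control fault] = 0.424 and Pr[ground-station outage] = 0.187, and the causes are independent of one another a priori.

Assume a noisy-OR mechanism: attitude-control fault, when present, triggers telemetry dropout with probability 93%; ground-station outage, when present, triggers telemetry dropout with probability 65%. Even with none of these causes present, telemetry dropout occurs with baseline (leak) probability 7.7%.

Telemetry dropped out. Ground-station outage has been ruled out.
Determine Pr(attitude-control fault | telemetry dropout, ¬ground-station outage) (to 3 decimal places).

Under noisy-OR, P(telemetry dropout | causes) = 1 − (1−0.077)·∏(1−qᵢ) over the active causes.
P(telemetry dropout | ¬ground-station outage) = 0.077·0.576 + 0.93539·0.424 = 0.044352 + 0.396605 = 0.440957
The attitude-control fault-present share is 0.93539·0.424 = 0.396605.
So P(attitude-control fault | telemetry dropout, ¬ground-station outage) = 0.396605/0.440957 ≈ 0.899.

Pr(attitude-control fault | telemetry dropout, ¬ground-station outage) ≈ 0.899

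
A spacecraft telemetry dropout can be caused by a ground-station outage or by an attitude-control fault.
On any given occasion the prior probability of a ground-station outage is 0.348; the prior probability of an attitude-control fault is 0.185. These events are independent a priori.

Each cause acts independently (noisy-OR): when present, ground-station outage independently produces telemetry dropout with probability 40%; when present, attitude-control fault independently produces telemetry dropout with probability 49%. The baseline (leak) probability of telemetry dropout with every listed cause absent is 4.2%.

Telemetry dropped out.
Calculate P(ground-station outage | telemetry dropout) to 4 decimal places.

P(ground-station outage | telemetry dropout) ≈ 0.6641

Under noisy-OR, P(telemetry dropout | causes) = 1 − (1−0.042)·∏(1−qᵢ) over the active causes.
P(telemetry dropout) = 0.042·0.652·0.815 + 0.51142·0.652·0.185 + 0.4252·0.348·0.815 + 0.706852·0.348·0.185 = 0.022318 + 0.061687 + 0.120595 + 0.045507 = 0.250107
Of this, 0.166102 comes from 0.120595 + 0.045507 (the ground-station outage=true cases).
P(ground-station outage | telemetry dropout) = 0.166102 / 0.250107 ≈ 0.6641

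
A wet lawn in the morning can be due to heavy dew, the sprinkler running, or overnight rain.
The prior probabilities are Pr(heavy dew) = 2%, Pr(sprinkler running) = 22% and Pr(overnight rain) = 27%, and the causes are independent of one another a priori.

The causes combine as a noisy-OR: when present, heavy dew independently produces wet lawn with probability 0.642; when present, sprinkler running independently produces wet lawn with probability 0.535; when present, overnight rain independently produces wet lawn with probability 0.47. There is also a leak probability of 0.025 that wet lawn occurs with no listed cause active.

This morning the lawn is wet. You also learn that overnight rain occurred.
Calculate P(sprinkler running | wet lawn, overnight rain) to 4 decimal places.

Under noisy-OR, P(wet lawn | causes) = 1 − (1−0.025)·∏(1−qᵢ) over the active causes.
Numerator (weight on configurations with sprinkler running): 0.163794 + 0.004021 = 0.167815
Denominator P(wet lawn | overnight rain): 0.48325*0.98*0.78 + 0.759711*0.98*0.22 + 0.815003*0.02*0.78 + 0.913977*0.02*0.22 = 0.549925
Posterior = 0.167815 / 0.549925 ≈ 0.3052

P(sprinkler running | wet lawn, overnight rain) ≈ 0.3052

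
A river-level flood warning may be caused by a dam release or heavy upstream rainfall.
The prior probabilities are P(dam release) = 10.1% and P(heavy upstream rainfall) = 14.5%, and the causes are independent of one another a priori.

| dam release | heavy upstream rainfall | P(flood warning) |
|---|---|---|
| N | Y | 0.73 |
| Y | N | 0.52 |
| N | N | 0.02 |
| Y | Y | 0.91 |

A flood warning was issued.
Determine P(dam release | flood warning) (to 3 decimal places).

P(flood warning) = 0.02·0.899·0.855 + 0.73·0.899·0.145 + 0.52·0.101·0.855 + 0.91·0.101·0.145 = 0.015373 + 0.095159 + 0.044905 + 0.013327 = 0.168764
The dam release-present share is 0.044905 + 0.013327 = 0.058232.
P(dam release | flood warning) = 0.058232 / 0.168764 ≈ 0.345

P(dam release | flood warning) ≈ 0.345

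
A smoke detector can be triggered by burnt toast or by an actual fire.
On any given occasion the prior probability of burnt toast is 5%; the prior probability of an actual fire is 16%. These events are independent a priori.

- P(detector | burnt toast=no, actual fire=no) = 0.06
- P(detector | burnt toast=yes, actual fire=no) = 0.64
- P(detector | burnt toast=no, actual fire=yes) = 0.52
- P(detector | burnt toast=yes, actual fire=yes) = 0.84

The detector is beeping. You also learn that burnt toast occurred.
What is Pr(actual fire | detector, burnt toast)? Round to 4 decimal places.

P(detector | burnt toast) = 0.64×0.84 + 0.84×0.16 = 0.537600 + 0.134400 = 0.672000
Of this, 0.134400 comes from 0.84×0.16 (the actual fire=true cases).
P(actual fire | detector, burnt toast) = 0.134400 / 0.672000 ≈ 0.2000

Pr(actual fire | detector, burnt toast) ≈ 0.2000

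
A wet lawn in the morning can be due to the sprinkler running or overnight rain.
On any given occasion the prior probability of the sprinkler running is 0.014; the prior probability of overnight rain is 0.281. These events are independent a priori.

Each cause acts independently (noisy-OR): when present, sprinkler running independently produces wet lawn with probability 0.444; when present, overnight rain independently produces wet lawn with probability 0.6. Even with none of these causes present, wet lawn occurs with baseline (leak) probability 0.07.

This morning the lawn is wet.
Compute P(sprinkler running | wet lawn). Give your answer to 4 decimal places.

P(sprinkler running | wet lawn) ≈ 0.0345

Under noisy-OR, P(wet lawn | causes) = 1 − (1−0.07)·∏(1−qᵢ) over the active causes.
Weight on sprinkler running=true, given the evidence: 0.004861 + 0.003120 = 0.007981
The normalizing constant is 0.07×0.986×0.719 + 0.628×0.986×0.281 + 0.48292×0.014×0.719 + 0.793168×0.014×0.281 = 0.231603
P(sprinkler running | wet lawn) = 0.007981/0.231603 ≈ 0.0345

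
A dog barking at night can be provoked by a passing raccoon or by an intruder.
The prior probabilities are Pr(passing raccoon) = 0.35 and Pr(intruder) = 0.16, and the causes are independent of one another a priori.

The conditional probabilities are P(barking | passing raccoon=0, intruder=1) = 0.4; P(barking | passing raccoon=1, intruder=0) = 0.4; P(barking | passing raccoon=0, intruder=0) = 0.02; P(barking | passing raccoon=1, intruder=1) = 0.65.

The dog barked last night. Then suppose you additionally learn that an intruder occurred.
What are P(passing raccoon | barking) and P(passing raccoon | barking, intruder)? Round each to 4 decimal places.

Numerator (weight on configurations with passing raccoon): 0.117600 + 0.036400 = 0.154000
Normalizer over all consistent configurations: 0.02*0.65*0.84 + 0.4*0.65*0.16 + 0.4*0.35*0.84 + 0.65*0.35*0.16 = 0.206520
P(passing raccoon | barking) = 0.154000/0.206520 ≈ 0.7457

With the extra evidence:
P(barking | intruder) = 0.4×0.65 + 0.65×0.35 = 0.260000 + 0.227500 = 0.487500
The passing raccoon-present share is 0.65×0.35 = 0.227500.
P(passing raccoon | barking, intruder) = 0.227500 / 0.487500 ≈ 0.4667
Conditioning on intruder lowers the posterior on passing raccoon: the classic explaining-away effect in a common-effect structure.

P(passing raccoon | barking) ≈ 0.7457; P(passing raccoon | barking, intruder) ≈ 0.4667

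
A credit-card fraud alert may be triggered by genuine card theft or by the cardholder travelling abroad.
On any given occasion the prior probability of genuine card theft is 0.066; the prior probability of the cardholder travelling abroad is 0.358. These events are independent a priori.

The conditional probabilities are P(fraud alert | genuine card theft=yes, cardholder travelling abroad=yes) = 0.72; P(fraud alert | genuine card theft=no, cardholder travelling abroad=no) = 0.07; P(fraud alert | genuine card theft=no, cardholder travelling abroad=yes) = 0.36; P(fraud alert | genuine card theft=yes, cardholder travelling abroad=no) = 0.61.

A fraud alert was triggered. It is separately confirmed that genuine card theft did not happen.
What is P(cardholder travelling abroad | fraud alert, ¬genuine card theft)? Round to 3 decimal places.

P(fraud alert | ¬genuine card theft) = 0.07×0.642 + 0.36×0.358 = 0.044940 + 0.128880 = 0.173820
Of this, 0.128880 comes from 0.36×0.358 (the cardholder travelling abroad=true cases).
Hence the posterior is 0.128880/0.173820 ≈ 0.741.

P(cardholder travelling abroad | fraud alert, ¬genuine card theft) ≈ 0.741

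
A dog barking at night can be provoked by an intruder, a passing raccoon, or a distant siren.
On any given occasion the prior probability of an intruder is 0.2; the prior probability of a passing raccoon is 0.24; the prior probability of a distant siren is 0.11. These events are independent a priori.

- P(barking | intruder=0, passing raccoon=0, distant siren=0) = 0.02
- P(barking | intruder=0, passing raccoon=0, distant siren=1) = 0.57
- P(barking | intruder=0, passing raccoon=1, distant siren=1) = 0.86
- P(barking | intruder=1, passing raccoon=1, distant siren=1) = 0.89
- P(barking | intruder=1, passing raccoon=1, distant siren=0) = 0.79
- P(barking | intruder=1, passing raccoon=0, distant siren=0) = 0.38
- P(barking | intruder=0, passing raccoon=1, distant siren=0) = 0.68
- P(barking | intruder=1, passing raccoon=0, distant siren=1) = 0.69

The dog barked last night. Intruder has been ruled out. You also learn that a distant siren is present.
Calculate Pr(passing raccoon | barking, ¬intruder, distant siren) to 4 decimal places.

For the numerator, keep only passing raccoon=true terms: 0.86*0.24 = 0.206400
Denominator P(barking | ¬intruder, distant siren): 0.57*0.76 + 0.86*0.24 = 0.639600
Posterior = 0.206400 / 0.639600 ≈ 0.3227

Pr(passing raccoon | barking, ¬intruder, distant siren) ≈ 0.3227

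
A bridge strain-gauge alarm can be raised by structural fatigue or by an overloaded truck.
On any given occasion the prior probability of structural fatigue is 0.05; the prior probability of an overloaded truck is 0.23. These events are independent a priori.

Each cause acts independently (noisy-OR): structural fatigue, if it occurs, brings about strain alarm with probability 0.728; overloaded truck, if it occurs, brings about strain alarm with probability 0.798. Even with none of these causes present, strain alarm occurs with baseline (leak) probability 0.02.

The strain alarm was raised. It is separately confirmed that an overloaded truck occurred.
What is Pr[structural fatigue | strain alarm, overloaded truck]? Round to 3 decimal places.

Pr[structural fatigue | strain alarm, overloaded truck] ≈ 0.058

Under noisy-OR, P(strain alarm | causes) = 1 − (1−0.02)·∏(1−qᵢ) over the active causes.
For the numerator, keep only structural fatigue=true terms: 0.946155×0.05 = 0.047308
The normalizing constant is 0.80204×0.95 + 0.946155×0.05 = 0.809246
P(structural fatigue | strain alarm, overloaded truck) = 0.047308/0.809246 ≈ 0.058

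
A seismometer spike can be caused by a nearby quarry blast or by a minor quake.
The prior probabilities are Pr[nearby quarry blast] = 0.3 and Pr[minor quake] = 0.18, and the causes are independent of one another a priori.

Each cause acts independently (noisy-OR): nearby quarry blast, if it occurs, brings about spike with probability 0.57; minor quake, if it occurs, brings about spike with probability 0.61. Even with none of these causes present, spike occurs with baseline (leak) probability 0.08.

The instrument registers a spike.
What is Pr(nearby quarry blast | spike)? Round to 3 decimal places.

Under noisy-OR, P(spike | causes) = 1 − (1−0.08)·∏(1−qᵢ) over the active causes.
Sum P(spike|·) weighted by the priors over the 4 (nearby quarry blast, minor quake) configurations:
  P(spike) = 0.08*0.7*0.82 + 0.6412*0.7*0.18 + 0.6044*0.3*0.82 + 0.845716*0.3*0.18
        = 0.045920 + 0.080791 + 0.148682 + 0.045669 = 0.321062
The terms with nearby quarry blast present sum to 0.194351, so
  P(nearby quarry blast | spike) = 0.194351 / 0.321062 ≈ 0.605

Pr(nearby quarry blast | spike) ≈ 0.605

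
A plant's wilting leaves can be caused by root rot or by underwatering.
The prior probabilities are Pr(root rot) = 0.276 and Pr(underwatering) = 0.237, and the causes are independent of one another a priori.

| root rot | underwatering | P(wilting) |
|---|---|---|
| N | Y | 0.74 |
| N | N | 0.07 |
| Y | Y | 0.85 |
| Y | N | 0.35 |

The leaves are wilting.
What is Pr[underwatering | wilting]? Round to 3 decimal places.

Pr[underwatering | wilting] ≈ 0.619

Numerator (weight on configurations with underwatering): 0.126975 + 0.055600 = 0.182575
Denominator P(wilting): 0.07*0.724*0.763 + 0.74*0.724*0.237 + 0.35*0.276*0.763 + 0.85*0.276*0.237 = 0.294950
Posterior = 0.182575 / 0.294950 ≈ 0.619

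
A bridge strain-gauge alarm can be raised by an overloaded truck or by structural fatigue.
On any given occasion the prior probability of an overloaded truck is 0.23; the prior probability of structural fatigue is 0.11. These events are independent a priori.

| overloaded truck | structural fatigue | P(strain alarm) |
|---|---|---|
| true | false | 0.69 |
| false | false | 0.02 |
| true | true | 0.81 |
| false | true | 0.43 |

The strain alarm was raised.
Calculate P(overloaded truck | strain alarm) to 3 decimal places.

P(overloaded truck | strain alarm) ≈ 0.763

For the numerator, keep only overloaded truck=true terms: 0.141243 + 0.020493 = 0.161736
Denominator P(strain alarm): 0.02×0.77×0.89 + 0.43×0.77×0.11 + 0.69×0.23×0.89 + 0.81×0.23×0.11 = 0.211863
P(overloaded truck | strain alarm) = 0.161736/0.211863 ≈ 0.763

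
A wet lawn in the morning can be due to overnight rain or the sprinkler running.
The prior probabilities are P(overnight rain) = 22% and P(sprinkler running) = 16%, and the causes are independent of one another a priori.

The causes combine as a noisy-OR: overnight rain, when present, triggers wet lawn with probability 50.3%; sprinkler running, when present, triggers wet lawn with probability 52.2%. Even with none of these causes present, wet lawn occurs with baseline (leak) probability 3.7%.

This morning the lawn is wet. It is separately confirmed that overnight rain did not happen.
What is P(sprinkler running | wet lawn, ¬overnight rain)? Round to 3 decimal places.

P(sprinkler running | wet lawn, ¬overnight rain) ≈ 0.735

Under noisy-OR, P(wet lawn | causes) = 1 − (1−0.037)·∏(1−qᵢ) over the active causes.
P(wet lawn | ¬overnight rain) = 0.037·0.84 + 0.539686·0.16 = 0.031080 + 0.086350 = 0.117430
Restricting to configurations with sprinkler running present: 0.539686·0.16 = 0.086350.
So P(sprinkler running | wet lawn, ¬overnight rain) = 0.086350/0.117430 ≈ 0.735.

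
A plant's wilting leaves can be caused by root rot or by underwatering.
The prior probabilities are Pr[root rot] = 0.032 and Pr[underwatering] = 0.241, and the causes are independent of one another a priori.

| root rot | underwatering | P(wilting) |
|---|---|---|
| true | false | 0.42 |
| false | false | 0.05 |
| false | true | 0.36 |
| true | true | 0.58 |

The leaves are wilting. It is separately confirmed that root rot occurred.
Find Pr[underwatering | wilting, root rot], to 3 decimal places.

Pr[underwatering | wilting, root rot] ≈ 0.305

For the numerator, keep only underwatering=true terms: 0.58*0.241 = 0.139780
Normalizer over all consistent configurations: 0.42*0.759 + 0.58*0.241 = 0.458560
P(underwatering | wilting, root rot) = 0.139780/0.458560 ≈ 0.305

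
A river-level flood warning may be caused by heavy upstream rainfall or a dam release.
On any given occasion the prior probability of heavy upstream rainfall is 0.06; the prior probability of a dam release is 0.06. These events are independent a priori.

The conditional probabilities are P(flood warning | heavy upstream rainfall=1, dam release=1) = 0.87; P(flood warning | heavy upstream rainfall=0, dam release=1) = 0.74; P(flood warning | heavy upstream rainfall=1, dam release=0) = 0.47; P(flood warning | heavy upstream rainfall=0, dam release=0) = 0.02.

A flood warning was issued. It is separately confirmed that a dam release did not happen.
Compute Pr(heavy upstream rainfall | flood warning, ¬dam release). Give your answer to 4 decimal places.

Pr(heavy upstream rainfall | flood warning, ¬dam release) ≈ 0.6000

P(flood warning | ¬dam release) = 0.02×0.94 + 0.47×0.06 = 0.018800 + 0.028200 = 0.047000
Restricting to configurations with heavy upstream rainfall present: 0.47×0.06 = 0.028200.
P(heavy upstream rainfall | flood warning, ¬dam release) = 0.028200 / 0.047000 ≈ 0.6000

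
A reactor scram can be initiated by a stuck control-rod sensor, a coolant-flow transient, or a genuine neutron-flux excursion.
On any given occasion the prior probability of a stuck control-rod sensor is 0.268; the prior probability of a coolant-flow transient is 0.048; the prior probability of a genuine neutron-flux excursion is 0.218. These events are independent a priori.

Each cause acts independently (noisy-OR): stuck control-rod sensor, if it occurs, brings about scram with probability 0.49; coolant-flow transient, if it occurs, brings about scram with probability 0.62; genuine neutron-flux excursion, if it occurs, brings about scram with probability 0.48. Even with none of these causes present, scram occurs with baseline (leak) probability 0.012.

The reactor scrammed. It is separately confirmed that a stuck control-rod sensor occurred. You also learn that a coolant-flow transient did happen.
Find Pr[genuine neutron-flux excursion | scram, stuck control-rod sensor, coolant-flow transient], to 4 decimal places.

Under noisy-OR, P(scram | causes) = 1 − (1−0.012)·∏(1−qᵢ) over the active causes.
P(scram | stuck control-rod sensor, coolant-flow transient) = 0.808526·0.782 + 0.900433·0.218 = 0.632267 + 0.196294 = 0.828561
The genuine neutron-flux excursion-present share is 0.900433·0.218 = 0.196294.
So P(genuine neutron-flux excursion | scram, stuck control-rod sensor, coolant-flow transient) = 0.196294/0.828561 ≈ 0.2369.

Pr[genuine neutron-flux excursion | scram, stuck control-rod sensor, coolant-flow transient] ≈ 0.2369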